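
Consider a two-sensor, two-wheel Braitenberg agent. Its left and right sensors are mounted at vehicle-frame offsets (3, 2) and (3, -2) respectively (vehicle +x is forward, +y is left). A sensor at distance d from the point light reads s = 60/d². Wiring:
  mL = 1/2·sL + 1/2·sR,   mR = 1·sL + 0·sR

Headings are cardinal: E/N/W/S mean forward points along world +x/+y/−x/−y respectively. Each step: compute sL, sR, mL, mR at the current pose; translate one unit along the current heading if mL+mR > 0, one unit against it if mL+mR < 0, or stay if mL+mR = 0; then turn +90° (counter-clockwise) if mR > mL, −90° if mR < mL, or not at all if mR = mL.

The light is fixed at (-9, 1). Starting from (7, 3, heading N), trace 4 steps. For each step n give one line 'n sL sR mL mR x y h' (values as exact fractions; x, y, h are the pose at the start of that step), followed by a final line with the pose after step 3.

0 60/221 60/349 17100/77129 60/221 7 3 N
1 6/17 30/97 546/1649 6/17 7 4 W
2 60/289 60/169 13740/48841 60/289 6 4 S
3 5/12 3/8 19/48 5/12 6 3 W
final 5 3 S

n=0: pose=(7,3,N); sL=60/221, sR=60/349; mL=17100/77129, mR=60/221; mL+mR=38040/77129 → advance +1; mR−mL=3840/77129 → turn +1·90°
n=1: pose=(7,4,W); sL=6/17, sR=30/97; mL=546/1649, mR=6/17; mL+mR=1128/1649 → advance +1; mR−mL=36/1649 → turn +1·90°
n=2: pose=(6,4,S); sL=60/289, sR=60/169; mL=13740/48841, mR=60/289; mL+mR=23880/48841 → advance +1; mR−mL=-3600/48841 → turn -1·90°
n=3: pose=(6,3,W); sL=5/12, sR=3/8; mL=19/48, mR=5/12; mL+mR=13/16 → advance +1; mR−mL=1/48 → turn +1·90°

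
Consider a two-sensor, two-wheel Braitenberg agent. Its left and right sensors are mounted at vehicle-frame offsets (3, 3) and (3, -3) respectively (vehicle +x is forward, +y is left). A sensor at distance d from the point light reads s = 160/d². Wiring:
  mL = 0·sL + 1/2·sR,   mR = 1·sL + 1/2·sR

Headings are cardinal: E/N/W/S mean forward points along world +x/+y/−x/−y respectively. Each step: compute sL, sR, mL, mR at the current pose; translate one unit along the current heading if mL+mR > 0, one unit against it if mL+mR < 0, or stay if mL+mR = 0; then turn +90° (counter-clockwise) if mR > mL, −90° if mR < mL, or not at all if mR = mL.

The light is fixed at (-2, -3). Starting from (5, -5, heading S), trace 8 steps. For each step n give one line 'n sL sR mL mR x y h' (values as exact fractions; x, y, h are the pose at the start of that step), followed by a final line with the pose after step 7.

n=0: pose=(5,-5,S); sL=32/25, sR=160/41; mL=80/41, mR=3312/1025; mL+mR=5312/1025 → advance +1; mR−mL=32/25 → turn +1·90°
n=1: pose=(5,-6,E); sL=8/5, sR=20/17; mL=10/17, mR=186/85; mL+mR=236/85 → advance +1; mR−mL=8/5 → turn +1·90°
n=2: pose=(6,-6,N); sL=32/5, sR=160/121; mL=80/121, mR=4272/605; mL+mR=4672/605 → advance +1; mR−mL=32/5 → turn +1·90°
n=3: pose=(6,-5,W); sL=16/5, sR=80/13; mL=40/13, mR=408/65; mL+mR=608/65 → advance +1; mR−mL=16/5 → turn +1·90°
n=4: pose=(5,-5,S); sL=32/25, sR=160/41; mL=80/41, mR=3312/1025; mL+mR=5312/1025 → advance +1; mR−mL=32/25 → turn +1·90°
n=5: pose=(5,-6,E); sL=8/5, sR=20/17; mL=10/17, mR=186/85; mL+mR=236/85 → advance +1; mR−mL=8/5 → turn +1·90°
n=6: pose=(6,-6,N); sL=32/5, sR=160/121; mL=80/121, mR=4272/605; mL+mR=4672/605 → advance +1; mR−mL=32/5 → turn +1·90°
n=7: pose=(6,-5,W); sL=16/5, sR=80/13; mL=40/13, mR=408/65; mL+mR=608/65 → advance +1; mR−mL=16/5 → turn +1·90°

0 32/25 160/41 80/41 3312/1025 5 -5 S
1 8/5 20/17 10/17 186/85 5 -6 E
2 32/5 160/121 80/121 4272/605 6 -6 N
3 16/5 80/13 40/13 408/65 6 -5 W
4 32/25 160/41 80/41 3312/1025 5 -5 S
5 8/5 20/17 10/17 186/85 5 -6 E
6 32/5 160/121 80/121 4272/605 6 -6 N
7 16/5 80/13 40/13 408/65 6 -5 W
final 5 -5 S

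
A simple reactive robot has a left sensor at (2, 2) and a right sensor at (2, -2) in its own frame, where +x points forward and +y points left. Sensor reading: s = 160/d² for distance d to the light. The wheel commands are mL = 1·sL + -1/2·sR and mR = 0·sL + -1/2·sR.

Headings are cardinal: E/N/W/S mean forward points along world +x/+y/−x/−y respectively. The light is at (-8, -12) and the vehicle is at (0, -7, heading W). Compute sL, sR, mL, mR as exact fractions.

32/9 32/17 400/153 -16/17

left sensor world pos  = (-2, -9); dL² = 45
right sensor world pos = (-2, -5); dR² = 85
sL = 160/45 = 32/9
sR = 160/85 = 32/17
mL = 1·sL + -1/2·sR = 400/153
mR = 0·sL + -1/2·sR = -16/17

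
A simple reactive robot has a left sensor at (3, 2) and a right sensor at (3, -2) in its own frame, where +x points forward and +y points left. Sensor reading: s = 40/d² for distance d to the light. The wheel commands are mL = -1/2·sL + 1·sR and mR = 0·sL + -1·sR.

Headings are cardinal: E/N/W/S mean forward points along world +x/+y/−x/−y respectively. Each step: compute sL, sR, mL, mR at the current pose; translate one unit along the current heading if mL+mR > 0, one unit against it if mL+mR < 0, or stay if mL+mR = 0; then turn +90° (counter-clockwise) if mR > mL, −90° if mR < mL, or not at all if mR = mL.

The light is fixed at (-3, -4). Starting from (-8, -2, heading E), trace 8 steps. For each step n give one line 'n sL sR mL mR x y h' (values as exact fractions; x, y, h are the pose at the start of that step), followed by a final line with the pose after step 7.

n=0: pose=(-8,-2,E); sL=2, sR=10; mL=9, mR=-10; mL+mR=-1 → advance -1; mR−mL=-19 → turn -1·90°
n=1: pose=(-9,-2,S); sL=40/17, sR=8/13; mL=-124/221, mR=-8/13; mL+mR=-20/17 → advance -1; mR−mL=-12/221 → turn -1·90°
n=2: pose=(-9,-1,W); sL=20/41, sR=20/53; mL=290/2173, mR=-20/53; mL+mR=-10/41 → advance -1; mR−mL=-1110/2173 → turn -1·90°
n=3: pose=(-8,-1,N); sL=8/17, sR=8/9; mL=100/153, mR=-8/9; mL+mR=-4/17 → advance -1; mR−mL=-236/153 → turn -1·90°
n=4: pose=(-8,-2,E); sL=2, sR=10; mL=9, mR=-10; mL+mR=-1 → advance -1; mR−mL=-19 → turn -1·90°
n=5: pose=(-9,-2,S); sL=40/17, sR=8/13; mL=-124/221, mR=-8/13; mL+mR=-20/17 → advance -1; mR−mL=-12/221 → turn -1·90°
n=6: pose=(-9,-1,W); sL=20/41, sR=20/53; mL=290/2173, mR=-20/53; mL+mR=-10/41 → advance -1; mR−mL=-1110/2173 → turn -1·90°
n=7: pose=(-8,-1,N); sL=8/17, sR=8/9; mL=100/153, mR=-8/9; mL+mR=-4/17 → advance -1; mR−mL=-236/153 → turn -1·90°

0 2 10 9 -10 -8 -2 E
1 40/17 8/13 -124/221 -8/13 -9 -2 S
2 20/41 20/53 290/2173 -20/53 -9 -1 W
3 8/17 8/9 100/153 -8/9 -8 -1 N
4 2 10 9 -10 -8 -2 E
5 40/17 8/13 -124/221 -8/13 -9 -2 S
6 20/41 20/53 290/2173 -20/53 -9 -1 W
7 8/17 8/9 100/153 -8/9 -8 -1 N
final -8 -2 E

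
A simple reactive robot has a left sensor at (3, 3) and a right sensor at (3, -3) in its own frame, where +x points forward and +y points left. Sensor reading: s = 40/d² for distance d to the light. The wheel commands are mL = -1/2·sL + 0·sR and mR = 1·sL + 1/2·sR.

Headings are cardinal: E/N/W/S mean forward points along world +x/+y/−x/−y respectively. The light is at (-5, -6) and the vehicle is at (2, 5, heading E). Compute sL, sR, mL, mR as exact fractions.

left sensor world pos  = (5, 8); dL² = 296
right sensor world pos = (5, 2); dR² = 164
sL = 40/296 = 5/37
sR = 40/164 = 10/41
mL = -1/2·sL + 0·sR = -5/74
mR = 1·sL + 1/2·sR = 390/1517

5/37 10/41 -5/74 390/1517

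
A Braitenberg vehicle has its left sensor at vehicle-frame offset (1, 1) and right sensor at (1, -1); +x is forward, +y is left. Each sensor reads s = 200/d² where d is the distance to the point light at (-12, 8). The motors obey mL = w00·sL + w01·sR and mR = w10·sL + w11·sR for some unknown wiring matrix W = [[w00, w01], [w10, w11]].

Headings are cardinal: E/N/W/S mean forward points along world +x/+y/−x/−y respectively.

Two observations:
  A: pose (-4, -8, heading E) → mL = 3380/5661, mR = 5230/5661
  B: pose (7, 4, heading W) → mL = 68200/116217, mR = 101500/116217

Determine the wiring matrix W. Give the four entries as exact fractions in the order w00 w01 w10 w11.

obs A: pose=(-4,-8,E) → sL=100/153, sR=20/37, mL=3380/5661, mR=5230/5661
obs B: pose=(7,4,W) → sL=200/349, sR=200/333, mL=68200/116217, mR=101500/116217
sensor matrix S = [[100/153, 20/37], [200/349, 200/333]]; det S = 1472000/17781201
solve [mL_A; mL_B] = S·[w00; w01] and [mR_A; mR_B] = S·[w10; w11]:
  w00 = 1/2, w01 = 1/2, w10 = 1, w11 = 1/2

1/2 1/2 1 1/2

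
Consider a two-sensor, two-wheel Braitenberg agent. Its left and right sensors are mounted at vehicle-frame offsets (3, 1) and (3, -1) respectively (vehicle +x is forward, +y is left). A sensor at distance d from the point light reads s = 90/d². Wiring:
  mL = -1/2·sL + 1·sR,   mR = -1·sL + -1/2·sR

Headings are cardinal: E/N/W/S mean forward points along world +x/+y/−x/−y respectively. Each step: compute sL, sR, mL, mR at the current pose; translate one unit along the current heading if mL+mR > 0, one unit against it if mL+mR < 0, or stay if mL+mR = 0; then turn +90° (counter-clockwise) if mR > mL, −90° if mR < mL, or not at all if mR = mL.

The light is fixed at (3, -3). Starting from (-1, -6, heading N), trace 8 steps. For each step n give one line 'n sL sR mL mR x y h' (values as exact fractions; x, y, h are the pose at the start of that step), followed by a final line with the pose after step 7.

n=0: pose=(-1,-6,N); sL=18/5, sR=10; mL=41/5, mR=-43/5; mL+mR=-2/5 → advance -1; mR−mL=-84/5 → turn -1·90°
n=1: pose=(-1,-7,E); sL=9, sR=45/13; mL=-27/26, mR=-279/26; mL+mR=-153/13 → advance -1; mR−mL=-126/13 → turn -1·90°
n=2: pose=(-2,-7,S); sL=18/13, sR=18/17; mL=81/221, mR=-423/221; mL+mR=-342/221 → advance -1; mR−mL=-504/221 → turn -1·90°
n=3: pose=(-2,-6,W); sL=9/8, sR=45/34; mL=207/272, mR=-243/136; mL+mR=-279/272 → advance -1; mR−mL=-693/272 → turn -1·90°
n=4: pose=(-1,-6,N); sL=18/5, sR=10; mL=41/5, mR=-43/5; mL+mR=-2/5 → advance -1; mR−mL=-84/5 → turn -1·90°
n=5: pose=(-1,-7,E); sL=9, sR=45/13; mL=-27/26, mR=-279/26; mL+mR=-153/13 → advance -1; mR−mL=-126/13 → turn -1·90°
n=6: pose=(-2,-7,S); sL=18/13, sR=18/17; mL=81/221, mR=-423/221; mL+mR=-342/221 → advance -1; mR−mL=-504/221 → turn -1·90°
n=7: pose=(-2,-6,W); sL=9/8, sR=45/34; mL=207/272, mR=-243/136; mL+mR=-279/272 → advance -1; mR−mL=-693/272 → turn -1·90°

0 18/5 10 41/5 -43/5 -1 -6 N
1 9 45/13 -27/26 -279/26 -1 -7 E
2 18/13 18/17 81/221 -423/221 -2 -7 S
3 9/8 45/34 207/272 -243/136 -2 -6 W
4 18/5 10 41/5 -43/5 -1 -6 N
5 9 45/13 -27/26 -279/26 -1 -7 E
6 18/13 18/17 81/221 -423/221 -2 -7 S
7 9/8 45/34 207/272 -243/136 -2 -6 W
final -1 -6 N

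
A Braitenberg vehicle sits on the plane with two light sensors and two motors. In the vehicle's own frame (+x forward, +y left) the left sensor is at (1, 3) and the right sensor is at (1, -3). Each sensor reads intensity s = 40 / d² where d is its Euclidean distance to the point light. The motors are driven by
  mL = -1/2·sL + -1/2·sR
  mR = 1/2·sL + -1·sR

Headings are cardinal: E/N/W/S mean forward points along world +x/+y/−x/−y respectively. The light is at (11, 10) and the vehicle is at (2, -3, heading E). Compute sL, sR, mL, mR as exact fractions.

left sensor world pos  = (3, 0); dL² = 164
right sensor world pos = (3, -6); dR² = 320
sL = 40/164 = 10/41
sR = 40/320 = 1/8
mL = -1/2·sL + -1/2·sR = -121/656
mR = 1/2·sL + -1·sR = -1/328

10/41 1/8 -121/656 -1/328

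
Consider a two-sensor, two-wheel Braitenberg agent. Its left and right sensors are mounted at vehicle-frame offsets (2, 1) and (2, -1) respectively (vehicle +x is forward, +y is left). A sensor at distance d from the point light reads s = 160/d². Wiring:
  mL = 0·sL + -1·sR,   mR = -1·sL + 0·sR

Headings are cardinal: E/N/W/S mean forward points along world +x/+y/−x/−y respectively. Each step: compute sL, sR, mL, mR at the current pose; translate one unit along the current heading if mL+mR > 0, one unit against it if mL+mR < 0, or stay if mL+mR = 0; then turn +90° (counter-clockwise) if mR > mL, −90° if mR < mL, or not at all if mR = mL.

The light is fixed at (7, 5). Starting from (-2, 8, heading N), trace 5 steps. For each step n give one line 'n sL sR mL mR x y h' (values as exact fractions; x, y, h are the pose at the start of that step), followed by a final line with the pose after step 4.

n=0: pose=(-2,8,N); sL=32/25, sR=160/89; mL=-160/89, mR=-32/25; mL+mR=-6848/2225 → advance -1; mR−mL=1152/2225 → turn +1·90°
n=1: pose=(-2,7,W); sL=80/61, sR=16/13; mL=-16/13, mR=-80/61; mL+mR=-2016/793 → advance -1; mR−mL=-64/793 → turn -1·90°
n=2: pose=(-1,7,N); sL=160/97, sR=32/13; mL=-32/13, mR=-160/97; mL+mR=-5184/1261 → advance -1; mR−mL=1024/1261 → turn +1·90°
n=3: pose=(-1,6,W); sL=8/5, sR=20/13; mL=-20/13, mR=-8/5; mL+mR=-204/65 → advance -1; mR−mL=-4/65 → turn -1·90°
n=4: pose=(0,6,N); sL=160/73, sR=32/9; mL=-32/9, mR=-160/73; mL+mR=-3776/657 → advance -1; mR−mL=896/657 → turn +1·90°

0 32/25 160/89 -160/89 -32/25 -2 8 N
1 80/61 16/13 -16/13 -80/61 -2 7 W
2 160/97 32/13 -32/13 -160/97 -1 7 N
3 8/5 20/13 -20/13 -8/5 -1 6 W
4 160/73 32/9 -32/9 -160/73 0 6 N
final 0 5 W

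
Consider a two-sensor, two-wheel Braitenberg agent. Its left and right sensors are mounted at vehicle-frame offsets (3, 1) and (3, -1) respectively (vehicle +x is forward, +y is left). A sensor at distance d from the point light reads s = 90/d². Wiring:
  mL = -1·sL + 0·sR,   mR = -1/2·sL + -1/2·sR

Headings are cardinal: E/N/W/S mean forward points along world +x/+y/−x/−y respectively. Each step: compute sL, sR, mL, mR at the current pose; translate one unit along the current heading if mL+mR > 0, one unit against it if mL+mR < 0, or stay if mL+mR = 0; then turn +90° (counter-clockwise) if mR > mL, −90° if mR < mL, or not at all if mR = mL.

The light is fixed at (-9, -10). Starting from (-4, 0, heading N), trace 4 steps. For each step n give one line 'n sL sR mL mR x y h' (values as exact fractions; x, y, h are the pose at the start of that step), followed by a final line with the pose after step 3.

0 18/37 18/41 -18/37 -702/1517 -4 0 N
1 45/34 45/52 -45/34 -1935/1768 -4 -1 W
2 18/17 90/61 -18/17 -1314/1037 -3 -1 S
3 1 9/13 -1 -11/13 -3 0 W
final -2 0 S

n=0: pose=(-4,0,N); sL=18/37, sR=18/41; mL=-18/37, mR=-702/1517; mL+mR=-1440/1517 → advance -1; mR−mL=36/1517 → turn +1·90°
n=1: pose=(-4,-1,W); sL=45/34, sR=45/52; mL=-45/34, mR=-1935/1768; mL+mR=-4275/1768 → advance -1; mR−mL=405/1768 → turn +1·90°
n=2: pose=(-3,-1,S); sL=18/17, sR=90/61; mL=-18/17, mR=-1314/1037; mL+mR=-2412/1037 → advance -1; mR−mL=-216/1037 → turn -1·90°
n=3: pose=(-3,0,W); sL=1, sR=9/13; mL=-1, mR=-11/13; mL+mR=-24/13 → advance -1; mR−mL=2/13 → turn +1·90°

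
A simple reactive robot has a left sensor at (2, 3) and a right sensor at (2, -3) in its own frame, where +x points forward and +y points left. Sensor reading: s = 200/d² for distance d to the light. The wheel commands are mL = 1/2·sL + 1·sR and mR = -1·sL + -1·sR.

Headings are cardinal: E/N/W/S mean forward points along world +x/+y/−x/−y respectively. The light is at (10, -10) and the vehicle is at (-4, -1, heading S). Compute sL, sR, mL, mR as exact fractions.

left sensor world pos  = (-1, -3); dL² = 170
right sensor world pos = (-7, -3); dR² = 338
sL = 200/170 = 20/17
sR = 200/338 = 100/169
mL = 1/2·sL + 1·sR = 3390/2873
mR = -1·sL + -1·sR = -5080/2873

20/17 100/169 3390/2873 -5080/2873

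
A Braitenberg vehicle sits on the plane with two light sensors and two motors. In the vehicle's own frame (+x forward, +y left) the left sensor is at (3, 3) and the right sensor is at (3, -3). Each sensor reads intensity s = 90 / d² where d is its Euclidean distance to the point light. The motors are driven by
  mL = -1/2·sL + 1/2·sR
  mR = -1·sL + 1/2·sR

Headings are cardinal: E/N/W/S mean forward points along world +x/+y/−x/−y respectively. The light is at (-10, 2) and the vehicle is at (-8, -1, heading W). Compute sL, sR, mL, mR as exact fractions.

left sensor world pos  = (-11, -4); dL² = 37
right sensor world pos = (-11, 2); dR² = 1
sL = 90/37 = 90/37
sR = 90/1 = 90
mL = -1/2·sL + 1/2·sR = 1620/37
mR = -1·sL + 1/2·sR = 1575/37

90/37 90 1620/37 1575/37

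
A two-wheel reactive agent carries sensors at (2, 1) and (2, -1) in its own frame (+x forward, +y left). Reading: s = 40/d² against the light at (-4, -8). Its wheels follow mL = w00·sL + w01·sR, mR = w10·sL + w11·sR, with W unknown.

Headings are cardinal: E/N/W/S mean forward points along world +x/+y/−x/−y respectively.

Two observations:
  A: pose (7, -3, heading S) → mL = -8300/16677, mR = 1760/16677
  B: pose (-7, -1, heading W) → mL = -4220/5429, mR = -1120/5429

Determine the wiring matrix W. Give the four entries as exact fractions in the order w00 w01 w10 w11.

-1/2 -1 -1 1

obs A: pose=(7,-3,S) → sL=40/153, sR=40/109, mL=-8300/16677, mR=1760/16677
obs B: pose=(-7,-1,W) → sL=40/61, sR=40/89, mL=-4220/5429, mR=-1120/5429
sensor matrix S = [[40/153, 40/109], [40/61, 40/89]]; det S = -11148800/90539433
solve [mL_A; mL_B] = S·[w00; w01] and [mR_A; mR_B] = S·[w10; w11]:
  w00 = -1/2, w01 = -1, w10 = -1, w11 = 1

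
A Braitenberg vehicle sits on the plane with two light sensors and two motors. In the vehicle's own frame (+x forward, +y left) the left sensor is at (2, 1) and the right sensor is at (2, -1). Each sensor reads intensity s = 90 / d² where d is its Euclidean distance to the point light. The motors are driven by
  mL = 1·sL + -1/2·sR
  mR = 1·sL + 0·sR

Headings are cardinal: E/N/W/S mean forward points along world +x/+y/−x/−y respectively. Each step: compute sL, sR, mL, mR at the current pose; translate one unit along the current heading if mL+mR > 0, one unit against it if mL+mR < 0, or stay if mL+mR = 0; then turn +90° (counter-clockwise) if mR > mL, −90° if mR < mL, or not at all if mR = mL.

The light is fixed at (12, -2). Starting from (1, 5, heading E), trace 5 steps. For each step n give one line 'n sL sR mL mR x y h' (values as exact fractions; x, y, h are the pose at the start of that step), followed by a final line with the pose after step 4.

0 18/29 10/13 89/377 18/29 1 5 E
1 45/101 5/9 305/1818 45/101 2 5 N
2 90/193 2/5 257/965 90/193 2 6 W
3 45/68 1/2 7/17 45/68 1 6 S
4 18/29 10/13 89/377 18/29 1 5 E
final 2 5 N

n=0: pose=(1,5,E); sL=18/29, sR=10/13; mL=89/377, mR=18/29; mL+mR=323/377 → advance +1; mR−mL=5/13 → turn +1·90°
n=1: pose=(2,5,N); sL=45/101, sR=5/9; mL=305/1818, mR=45/101; mL+mR=1115/1818 → advance +1; mR−mL=5/18 → turn +1·90°
n=2: pose=(2,6,W); sL=90/193, sR=2/5; mL=257/965, mR=90/193; mL+mR=707/965 → advance +1; mR−mL=1/5 → turn +1·90°
n=3: pose=(1,6,S); sL=45/68, sR=1/2; mL=7/17, mR=45/68; mL+mR=73/68 → advance +1; mR−mL=1/4 → turn +1·90°
n=4: pose=(1,5,E); sL=18/29, sR=10/13; mL=89/377, mR=18/29; mL+mR=323/377 → advance +1; mR−mL=5/13 → turn +1·90°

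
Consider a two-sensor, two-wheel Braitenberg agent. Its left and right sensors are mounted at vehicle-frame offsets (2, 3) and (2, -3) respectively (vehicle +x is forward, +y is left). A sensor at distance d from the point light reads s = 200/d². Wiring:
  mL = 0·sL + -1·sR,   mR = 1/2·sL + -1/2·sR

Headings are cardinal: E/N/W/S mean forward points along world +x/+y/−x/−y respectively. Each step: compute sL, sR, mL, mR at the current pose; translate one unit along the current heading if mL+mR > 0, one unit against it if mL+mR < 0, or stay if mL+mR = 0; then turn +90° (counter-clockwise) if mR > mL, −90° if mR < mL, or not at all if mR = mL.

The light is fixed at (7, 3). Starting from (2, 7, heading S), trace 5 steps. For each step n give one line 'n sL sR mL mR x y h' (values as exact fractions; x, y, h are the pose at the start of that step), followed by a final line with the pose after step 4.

n=0: pose=(2,7,S); sL=25, sR=50/17; mL=-50/17, mR=375/34; mL+mR=275/34 → advance +1; mR−mL=475/34 → turn +1·90°
n=1: pose=(2,6,E); sL=40/9, sR=200/9; mL=-200/9, mR=-80/9; mL+mR=-280/9 → advance -1; mR−mL=40/3 → turn +1·90°
n=2: pose=(1,6,N); sL=100/53, sR=100/17; mL=-100/17, mR=-1800/901; mL+mR=-7100/901 → advance -1; mR−mL=3500/901 → turn +1·90°
n=3: pose=(1,5,W); sL=40/13, sR=200/89; mL=-200/89, mR=480/1157; mL+mR=-2120/1157 → advance -1; mR−mL=3080/1157 → turn +1·90°
n=4: pose=(2,5,S); sL=50, sR=25/8; mL=-25/8, mR=375/16; mL+mR=325/16 → advance +1; mR−mL=425/16 → turn +1·90°

0 25 50/17 -50/17 375/34 2 7 S
1 40/9 200/9 -200/9 -80/9 2 6 E
2 100/53 100/17 -100/17 -1800/901 1 6 N
3 40/13 200/89 -200/89 480/1157 1 5 W
4 50 25/8 -25/8 375/16 2 5 S
final 2 4 E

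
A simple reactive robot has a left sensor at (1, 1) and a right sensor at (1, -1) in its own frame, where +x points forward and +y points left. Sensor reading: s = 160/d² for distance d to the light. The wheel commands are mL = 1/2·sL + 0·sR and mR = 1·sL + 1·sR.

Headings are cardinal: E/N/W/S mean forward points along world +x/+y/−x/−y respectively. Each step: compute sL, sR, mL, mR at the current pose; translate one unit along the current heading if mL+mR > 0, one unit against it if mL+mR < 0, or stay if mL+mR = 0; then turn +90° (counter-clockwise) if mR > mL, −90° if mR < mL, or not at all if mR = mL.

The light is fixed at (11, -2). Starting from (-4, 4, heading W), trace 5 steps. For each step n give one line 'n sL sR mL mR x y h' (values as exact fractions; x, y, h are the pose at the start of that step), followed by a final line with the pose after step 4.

n=0: pose=(-4,4,W); sL=160/281, sR=32/61; mL=80/281, mR=18752/17141; mL+mR=23632/17141 → advance +1; mR−mL=13872/17141 → turn +1·90°
n=1: pose=(-5,4,S); sL=16/25, sR=80/157; mL=8/25, mR=4512/3925; mL+mR=5768/3925 → advance +1; mR−mL=3256/3925 → turn +1·90°
n=2: pose=(-5,3,E); sL=160/261, sR=160/241; mL=80/261, mR=80320/62901; mL+mR=33200/20967 → advance +1; mR−mL=61040/62901 → turn +1·90°
n=3: pose=(-4,3,N); sL=40/73, sR=20/29; mL=20/73, mR=2620/2117; mL+mR=3200/2117 → advance +1; mR−mL=2040/2117 → turn +1·90°
n=4: pose=(-4,4,W); sL=160/281, sR=32/61; mL=80/281, mR=18752/17141; mL+mR=23632/17141 → advance +1; mR−mL=13872/17141 → turn +1·90°

0 160/281 32/61 80/281 18752/17141 -4 4 W
1 16/25 80/157 8/25 4512/3925 -5 4 S
2 160/261 160/241 80/261 80320/62901 -5 3 E
3 40/73 20/29 20/73 2620/2117 -4 3 N
4 160/281 32/61 80/281 18752/17141 -4 4 W
final -5 4 S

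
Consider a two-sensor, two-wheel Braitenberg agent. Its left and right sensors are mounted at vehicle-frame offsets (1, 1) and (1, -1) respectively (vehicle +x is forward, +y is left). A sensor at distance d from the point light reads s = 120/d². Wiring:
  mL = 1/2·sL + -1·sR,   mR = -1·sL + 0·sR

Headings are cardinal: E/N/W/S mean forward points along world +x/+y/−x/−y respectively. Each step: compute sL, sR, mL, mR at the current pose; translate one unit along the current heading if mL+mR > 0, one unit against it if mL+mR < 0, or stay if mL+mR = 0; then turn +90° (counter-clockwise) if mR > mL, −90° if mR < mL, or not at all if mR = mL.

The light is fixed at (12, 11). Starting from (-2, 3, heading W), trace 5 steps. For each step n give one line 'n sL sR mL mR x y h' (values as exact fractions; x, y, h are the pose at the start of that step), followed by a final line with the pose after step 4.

0 20/51 60/137 -1690/6987 -20/51 -2 3 W
1 24/49 120/193 -3564/9457 -24/49 -1 3 N
2 15/26 30/61 -645/3172 -15/26 -1 2 E
3 120/269 24/65 -2556/17485 -120/269 -2 2 S
4 20/51 60/137 -1690/6987 -20/51 -2 3 W
final -1 3 N

n=0: pose=(-2,3,W); sL=20/51, sR=60/137; mL=-1690/6987, mR=-20/51; mL+mR=-4430/6987 → advance -1; mR−mL=-350/2329 → turn -1·90°
n=1: pose=(-1,3,N); sL=24/49, sR=120/193; mL=-3564/9457, mR=-24/49; mL+mR=-8196/9457 → advance -1; mR−mL=-1068/9457 → turn -1·90°
n=2: pose=(-1,2,E); sL=15/26, sR=30/61; mL=-645/3172, mR=-15/26; mL+mR=-2475/3172 → advance -1; mR−mL=-1185/3172 → turn -1·90°
n=3: pose=(-2,2,S); sL=120/269, sR=24/65; mL=-2556/17485, mR=-120/269; mL+mR=-10356/17485 → advance -1; mR−mL=-5244/17485 → turn -1·90°
n=4: pose=(-2,3,W); sL=20/51, sR=60/137; mL=-1690/6987, mR=-20/51; mL+mR=-4430/6987 → advance -1; mR−mL=-350/2329 → turn -1·90°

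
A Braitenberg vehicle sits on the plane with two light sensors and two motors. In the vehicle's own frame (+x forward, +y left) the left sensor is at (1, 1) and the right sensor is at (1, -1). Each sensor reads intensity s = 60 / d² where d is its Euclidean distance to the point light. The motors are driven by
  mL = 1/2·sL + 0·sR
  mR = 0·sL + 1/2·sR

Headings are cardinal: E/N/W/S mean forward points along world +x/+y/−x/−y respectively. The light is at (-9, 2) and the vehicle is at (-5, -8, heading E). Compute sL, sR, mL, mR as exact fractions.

30/53 30/73 15/53 15/73

left sensor world pos  = (-4, -7); dL² = 106
right sensor world pos = (-4, -9); dR² = 146
sL = 60/106 = 30/53
sR = 60/146 = 30/73
mL = 1/2·sL + 0·sR = 15/53
mR = 0·sL + 1/2·sR = 15/73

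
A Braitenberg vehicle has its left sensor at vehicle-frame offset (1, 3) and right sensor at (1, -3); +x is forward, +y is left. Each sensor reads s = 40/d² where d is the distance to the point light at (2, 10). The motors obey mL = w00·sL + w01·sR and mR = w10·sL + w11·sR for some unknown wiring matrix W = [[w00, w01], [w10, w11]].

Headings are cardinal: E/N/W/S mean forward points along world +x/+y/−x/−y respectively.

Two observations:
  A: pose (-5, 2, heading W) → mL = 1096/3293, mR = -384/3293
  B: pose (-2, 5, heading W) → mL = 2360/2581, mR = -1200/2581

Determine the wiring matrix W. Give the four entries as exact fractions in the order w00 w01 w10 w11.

obs A: pose=(-5,2,W) → sL=8/37, sR=40/89, mL=1096/3293, mR=-384/3293
obs B: pose=(-2,5,W) → sL=40/89, sR=40/29, mL=2360/2581, mR=-1200/2581
sensor matrix S = [[8/37, 40/89], [40/89, 40/29]]; det S = 817920/8499233
solve [mL_A; mL_B] = S·[w00; w01] and [mR_A; mR_B] = S·[w10; w11]:
  w00 = 1/2, w01 = 1/2, w10 = 1/2, w11 = -1/2

1/2 1/2 1/2 -1/2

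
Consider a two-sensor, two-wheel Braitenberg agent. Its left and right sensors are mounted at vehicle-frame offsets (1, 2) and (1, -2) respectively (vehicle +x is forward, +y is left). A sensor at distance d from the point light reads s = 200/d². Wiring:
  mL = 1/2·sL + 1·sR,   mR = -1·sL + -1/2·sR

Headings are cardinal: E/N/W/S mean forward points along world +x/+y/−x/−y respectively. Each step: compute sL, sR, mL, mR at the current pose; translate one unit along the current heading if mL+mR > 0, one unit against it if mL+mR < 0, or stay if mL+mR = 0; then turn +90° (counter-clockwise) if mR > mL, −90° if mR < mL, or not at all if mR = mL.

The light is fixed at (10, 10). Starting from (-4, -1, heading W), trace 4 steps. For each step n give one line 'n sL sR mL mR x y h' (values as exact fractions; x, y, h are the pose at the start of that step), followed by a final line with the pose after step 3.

0 100/197 100/153 27350/30141 -25150/30141 -4 -1 W
1 200/389 200/269 104700/104641 -92700/104641 -5 -1 N
2 10/13 10/17 215/221 -235/221 -5 0 E
3 200/317 40/89 21580/28213 -24140/28213 -6 0 S
final -6 1 W

n=0: pose=(-4,-1,W); sL=100/197, sR=100/153; mL=27350/30141, mR=-25150/30141; mL+mR=2200/30141 → advance +1; mR−mL=-17500/10047 → turn -1·90°
n=1: pose=(-5,-1,N); sL=200/389, sR=200/269; mL=104700/104641, mR=-92700/104641; mL+mR=12000/104641 → advance +1; mR−mL=-197400/104641 → turn -1·90°
n=2: pose=(-5,0,E); sL=10/13, sR=10/17; mL=215/221, mR=-235/221; mL+mR=-20/221 → advance -1; mR−mL=-450/221 → turn -1·90°
n=3: pose=(-6,0,S); sL=200/317, sR=40/89; mL=21580/28213, mR=-24140/28213; mL+mR=-2560/28213 → advance -1; mR−mL=-45720/28213 → turn -1·90°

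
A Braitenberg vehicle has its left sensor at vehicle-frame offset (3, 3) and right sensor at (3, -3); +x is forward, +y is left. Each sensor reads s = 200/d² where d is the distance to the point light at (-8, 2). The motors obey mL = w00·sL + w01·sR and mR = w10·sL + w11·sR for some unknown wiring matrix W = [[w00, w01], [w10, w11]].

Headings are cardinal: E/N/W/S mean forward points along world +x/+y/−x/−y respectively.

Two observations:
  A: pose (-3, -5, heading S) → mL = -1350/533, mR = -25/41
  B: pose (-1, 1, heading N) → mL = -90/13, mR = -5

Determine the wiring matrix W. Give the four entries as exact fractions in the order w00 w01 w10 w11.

-1/2 -1 -1/2 0

obs A: pose=(-3,-5,S) → sL=50/41, sR=25/13, mL=-1350/533, mR=-25/41
obs B: pose=(-1,1,N) → sL=10, sR=25/13, mL=-90/13, mR=-5
sensor matrix S = [[50/41, 25/13], [10, 25/13]]; det S = -9000/533
solve [mL_A; mL_B] = S·[w00; w01] and [mR_A; mR_B] = S·[w10; w11]:
  w00 = -1/2, w01 = -1, w10 = -1/2, w11 = 0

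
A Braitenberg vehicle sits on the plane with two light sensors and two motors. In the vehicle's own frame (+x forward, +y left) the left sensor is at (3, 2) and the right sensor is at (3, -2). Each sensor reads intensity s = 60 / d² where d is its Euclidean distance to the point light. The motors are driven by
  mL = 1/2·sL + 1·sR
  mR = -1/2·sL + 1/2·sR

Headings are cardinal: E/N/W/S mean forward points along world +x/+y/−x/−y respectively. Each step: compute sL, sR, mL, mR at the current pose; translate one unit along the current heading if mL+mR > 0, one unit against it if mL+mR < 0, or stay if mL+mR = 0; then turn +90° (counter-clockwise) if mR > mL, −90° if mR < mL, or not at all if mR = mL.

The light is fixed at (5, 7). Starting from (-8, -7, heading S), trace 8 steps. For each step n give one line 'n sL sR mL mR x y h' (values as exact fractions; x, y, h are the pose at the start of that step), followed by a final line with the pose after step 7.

0 6/41 30/257 2001/10537 -156/10537 -8 -7 S
1 12/109 12/85 1818/9265 144/9265 -8 -8 W
2 3/20 5/24 17/60 7/240 -9 -8 N
3 12/53 60/377 5442/19981 -672/19981 -9 -7 E
4 6/41 30/257 2001/10537 -156/10537 -8 -7 S
5 12/109 12/85 1818/9265 144/9265 -8 -8 W
6 3/20 5/24 17/60 7/240 -9 -8 N
7 12/53 60/377 5442/19981 -672/19981 -9 -7 E
final -8 -7 S

n=0: pose=(-8,-7,S); sL=6/41, sR=30/257; mL=2001/10537, mR=-156/10537; mL+mR=45/257 → advance +1; mR−mL=-2157/10537 → turn -1·90°
n=1: pose=(-8,-8,W); sL=12/109, sR=12/85; mL=1818/9265, mR=144/9265; mL+mR=18/85 → advance +1; mR−mL=-1674/9265 → turn -1·90°
n=2: pose=(-9,-8,N); sL=3/20, sR=5/24; mL=17/60, mR=7/240; mL+mR=5/16 → advance +1; mR−mL=-61/240 → turn -1·90°
n=3: pose=(-9,-7,E); sL=12/53, sR=60/377; mL=5442/19981, mR=-672/19981; mL+mR=90/377 → advance +1; mR−mL=-6114/19981 → turn -1·90°
n=4: pose=(-8,-7,S); sL=6/41, sR=30/257; mL=2001/10537, mR=-156/10537; mL+mR=45/257 → advance +1; mR−mL=-2157/10537 → turn -1·90°
n=5: pose=(-8,-8,W); sL=12/109, sR=12/85; mL=1818/9265, mR=144/9265; mL+mR=18/85 → advance +1; mR−mL=-1674/9265 → turn -1·90°
n=6: pose=(-9,-8,N); sL=3/20, sR=5/24; mL=17/60, mR=7/240; mL+mR=5/16 → advance +1; mR−mL=-61/240 → turn -1·90°
n=7: pose=(-9,-7,E); sL=12/53, sR=60/377; mL=5442/19981, mR=-672/19981; mL+mR=90/377 → advance +1; mR−mL=-6114/19981 → turn -1·90°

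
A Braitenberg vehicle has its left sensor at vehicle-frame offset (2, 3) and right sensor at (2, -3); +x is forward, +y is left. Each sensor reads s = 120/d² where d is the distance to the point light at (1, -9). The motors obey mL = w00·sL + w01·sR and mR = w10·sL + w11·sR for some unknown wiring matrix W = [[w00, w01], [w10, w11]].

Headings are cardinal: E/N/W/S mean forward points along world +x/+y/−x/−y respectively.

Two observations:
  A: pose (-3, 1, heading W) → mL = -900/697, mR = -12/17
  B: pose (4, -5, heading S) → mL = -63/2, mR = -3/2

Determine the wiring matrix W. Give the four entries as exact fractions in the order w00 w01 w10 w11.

obs A: pose=(-3,1,W) → sL=24/17, sR=24/41, mL=-900/697, mR=-12/17
obs B: pose=(4,-5,S) → sL=3, sR=30, mL=-63/2, mR=-3/2
sensor matrix S = [[24/17, 24/41], [3, 30]]; det S = 28296/697
solve [mL_A; mL_B] = S·[w00; w01] and [mR_A; mR_B] = S·[w10; w11]:
  w00 = -1/2, w01 = -1, w10 = -1/2, w11 = 0

-1/2 -1 -1/2 0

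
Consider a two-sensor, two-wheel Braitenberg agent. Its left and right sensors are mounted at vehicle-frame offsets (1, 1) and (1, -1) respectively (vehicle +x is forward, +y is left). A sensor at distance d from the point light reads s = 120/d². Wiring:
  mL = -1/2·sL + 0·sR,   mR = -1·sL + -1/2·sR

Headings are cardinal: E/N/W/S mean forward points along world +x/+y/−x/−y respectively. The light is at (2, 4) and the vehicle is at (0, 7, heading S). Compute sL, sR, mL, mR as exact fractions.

left sensor world pos  = (1, 6); dL² = 5
right sensor world pos = (-1, 6); dR² = 13
sL = 120/5 = 24
sR = 120/13 = 120/13
mL = -1/2·sL + 0·sR = -12
mR = -1·sL + -1/2·sR = -372/13

24 120/13 -12 -372/13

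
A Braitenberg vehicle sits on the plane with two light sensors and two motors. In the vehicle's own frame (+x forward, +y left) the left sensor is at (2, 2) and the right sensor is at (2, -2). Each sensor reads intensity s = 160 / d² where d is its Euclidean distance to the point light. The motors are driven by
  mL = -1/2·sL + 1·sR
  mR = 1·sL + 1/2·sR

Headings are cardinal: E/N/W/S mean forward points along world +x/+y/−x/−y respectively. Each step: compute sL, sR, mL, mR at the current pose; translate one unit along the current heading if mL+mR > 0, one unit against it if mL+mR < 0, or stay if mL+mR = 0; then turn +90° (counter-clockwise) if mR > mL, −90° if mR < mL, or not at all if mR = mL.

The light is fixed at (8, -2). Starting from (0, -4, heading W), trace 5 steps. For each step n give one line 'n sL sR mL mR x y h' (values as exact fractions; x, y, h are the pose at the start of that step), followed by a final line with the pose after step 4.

0 40/29 8/5 132/145 316/145 0 -4 W
1 32/13 160/137 -112/1781 5424/1781 -1 -4 S
2 16/5 80/37 104/185 792/185 -1 -5 E
3 160/101 160/37 13200/3737 14000/3737 0 -5 N
4 40/29 8/5 132/145 316/145 0 -4 W
final -1 -4 S

n=0: pose=(0,-4,W); sL=40/29, sR=8/5; mL=132/145, mR=316/145; mL+mR=448/145 → advance +1; mR−mL=184/145 → turn +1·90°
n=1: pose=(-1,-4,S); sL=32/13, sR=160/137; mL=-112/1781, mR=5424/1781; mL+mR=5312/1781 → advance +1; mR−mL=5536/1781 → turn +1·90°
n=2: pose=(-1,-5,E); sL=16/5, sR=80/37; mL=104/185, mR=792/185; mL+mR=896/185 → advance +1; mR−mL=688/185 → turn +1·90°
n=3: pose=(0,-5,N); sL=160/101, sR=160/37; mL=13200/3737, mR=14000/3737; mL+mR=27200/3737 → advance +1; mR−mL=800/3737 → turn +1·90°
n=4: pose=(0,-4,W); sL=40/29, sR=8/5; mL=132/145, mR=316/145; mL+mR=448/145 → advance +1; mR−mL=184/145 → turn +1·90°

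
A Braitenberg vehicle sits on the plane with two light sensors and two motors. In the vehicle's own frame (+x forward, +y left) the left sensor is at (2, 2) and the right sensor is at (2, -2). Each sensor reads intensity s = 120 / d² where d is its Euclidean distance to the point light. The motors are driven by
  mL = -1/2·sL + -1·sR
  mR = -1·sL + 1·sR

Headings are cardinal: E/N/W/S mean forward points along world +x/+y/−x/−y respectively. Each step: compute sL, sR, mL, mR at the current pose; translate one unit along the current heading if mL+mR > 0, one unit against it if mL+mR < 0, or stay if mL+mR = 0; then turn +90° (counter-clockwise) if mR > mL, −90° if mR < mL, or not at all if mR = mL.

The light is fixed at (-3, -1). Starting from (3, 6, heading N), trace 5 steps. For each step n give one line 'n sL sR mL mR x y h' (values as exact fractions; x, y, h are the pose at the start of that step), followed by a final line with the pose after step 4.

0 120/97 24/29 -4068/2813 -1152/2813 3 6 N
1 15/4 3/2 -27/8 -9/4 3 5 W
2 120/97 120/41 -14100/3977 6720/3977 4 5 S
3 20/27 60/53 -2150/1431 560/1431 4 6 E
4 120/97 24/29 -4068/2813 -1152/2813 3 6 N
final 3 5 W

n=0: pose=(3,6,N); sL=120/97, sR=24/29; mL=-4068/2813, mR=-1152/2813; mL+mR=-180/97 → advance -1; mR−mL=2916/2813 → turn +1·90°
n=1: pose=(3,5,W); sL=15/4, sR=3/2; mL=-27/8, mR=-9/4; mL+mR=-45/8 → advance -1; mR−mL=9/8 → turn +1·90°
n=2: pose=(4,5,S); sL=120/97, sR=120/41; mL=-14100/3977, mR=6720/3977; mL+mR=-180/97 → advance -1; mR−mL=20820/3977 → turn +1·90°
n=3: pose=(4,6,E); sL=20/27, sR=60/53; mL=-2150/1431, mR=560/1431; mL+mR=-10/9 → advance -1; mR−mL=2710/1431 → turn +1·90°
n=4: pose=(3,6,N); sL=120/97, sR=24/29; mL=-4068/2813, mR=-1152/2813; mL+mR=-180/97 → advance -1; mR−mL=2916/2813 → turn +1·90°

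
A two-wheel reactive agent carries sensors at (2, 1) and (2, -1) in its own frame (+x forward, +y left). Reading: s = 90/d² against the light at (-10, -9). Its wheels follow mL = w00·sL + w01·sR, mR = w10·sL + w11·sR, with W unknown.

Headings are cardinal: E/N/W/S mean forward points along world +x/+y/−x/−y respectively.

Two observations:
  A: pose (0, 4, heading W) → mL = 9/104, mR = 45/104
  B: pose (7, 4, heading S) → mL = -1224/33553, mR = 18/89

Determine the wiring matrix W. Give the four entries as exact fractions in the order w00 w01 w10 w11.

1 -1 1 0

obs A: pose=(0,4,W) → sL=45/104, sR=9/26, mL=9/104, mR=45/104
obs B: pose=(7,4,S) → sL=18/89, sR=90/377, mL=-1224/33553, mR=18/89
sensor matrix S = [[45/104, 9/26], [18/89, 90/377]]; det S = 58077/1744756
solve [mL_A; mL_B] = S·[w00; w01] and [mR_A; mR_B] = S·[w10; w11]:
  w00 = 1, w01 = -1, w10 = 1, w11 = 0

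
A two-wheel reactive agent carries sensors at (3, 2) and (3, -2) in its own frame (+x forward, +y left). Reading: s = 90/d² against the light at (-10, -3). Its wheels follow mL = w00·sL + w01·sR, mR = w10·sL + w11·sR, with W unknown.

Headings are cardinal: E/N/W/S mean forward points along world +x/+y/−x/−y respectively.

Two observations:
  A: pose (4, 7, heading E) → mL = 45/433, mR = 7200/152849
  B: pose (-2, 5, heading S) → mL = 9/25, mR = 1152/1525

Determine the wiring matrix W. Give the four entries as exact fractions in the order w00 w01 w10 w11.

1/2 0 -1 1

obs A: pose=(4,7,E) → sL=90/433, sR=90/353, mL=45/433, mR=7200/152849
obs B: pose=(-2,5,S) → sL=18/25, sR=90/61, mL=9/25, mR=1152/1525
sensor matrix S = [[90/433, 90/353], [18/25, 90/61]]; det S = 5738688/46618945
solve [mL_A; mL_B] = S·[w00; w01] and [mR_A; mR_B] = S·[w10; w11]:
  w00 = 1/2, w01 = 0, w10 = -1, w11 = 1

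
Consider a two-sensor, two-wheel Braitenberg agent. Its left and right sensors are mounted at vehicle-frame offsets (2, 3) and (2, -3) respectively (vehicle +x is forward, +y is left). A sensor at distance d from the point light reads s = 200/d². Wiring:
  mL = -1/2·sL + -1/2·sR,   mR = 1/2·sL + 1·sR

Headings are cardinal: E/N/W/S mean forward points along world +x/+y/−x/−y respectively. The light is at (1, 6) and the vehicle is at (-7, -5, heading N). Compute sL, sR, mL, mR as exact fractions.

left sensor world pos  = (-10, -3); dL² = 202
right sensor world pos = (-4, -3); dR² = 106
sL = 200/202 = 100/101
sR = 200/106 = 100/53
mL = -1/2·sL + -1/2·sR = -7700/5353
mR = 1/2·sL + 1·sR = 12750/5353

100/101 100/53 -7700/5353 12750/5353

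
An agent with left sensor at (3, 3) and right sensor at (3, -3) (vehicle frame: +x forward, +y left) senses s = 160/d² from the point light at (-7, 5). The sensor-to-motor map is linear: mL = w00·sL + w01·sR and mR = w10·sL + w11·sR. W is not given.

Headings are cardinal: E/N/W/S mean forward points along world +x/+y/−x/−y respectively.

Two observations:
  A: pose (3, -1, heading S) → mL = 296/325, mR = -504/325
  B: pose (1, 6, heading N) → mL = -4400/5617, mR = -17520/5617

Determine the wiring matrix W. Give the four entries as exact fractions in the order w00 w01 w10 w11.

-1/2 1 -1/2 -1

obs A: pose=(3,-1,S) → sL=16/25, sR=16/13, mL=296/325, mR=-504/325
obs B: pose=(1,6,N) → sL=160/41, sR=160/137, mL=-4400/5617, mR=-17520/5617
sensor matrix S = [[16/25, 16/13], [160/41, 160/137]]; det S = -1480704/365105
solve [mL_A; mL_B] = S·[w00; w01] and [mR_A; mR_B] = S·[w10; w11]:
  w00 = -1/2, w01 = 1, w10 = -1/2, w11 = -1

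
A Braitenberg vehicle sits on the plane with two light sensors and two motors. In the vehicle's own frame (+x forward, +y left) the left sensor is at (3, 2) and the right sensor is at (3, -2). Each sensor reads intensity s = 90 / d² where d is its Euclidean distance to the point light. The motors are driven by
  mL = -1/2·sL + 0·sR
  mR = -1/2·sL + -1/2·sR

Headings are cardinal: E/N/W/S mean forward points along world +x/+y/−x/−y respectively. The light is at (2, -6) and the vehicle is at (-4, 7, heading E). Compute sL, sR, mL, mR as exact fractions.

left sensor world pos  = (-1, 9); dL² = 234
right sensor world pos = (-1, 5); dR² = 130
sL = 90/234 = 5/13
sR = 90/130 = 9/13
mL = -1/2·sL + 0·sR = -5/26
mR = -1/2·sL + -1/2·sR = -7/13

5/13 9/13 -5/26 -7/13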